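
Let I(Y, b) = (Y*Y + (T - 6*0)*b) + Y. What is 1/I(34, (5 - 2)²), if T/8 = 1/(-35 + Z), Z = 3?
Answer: 4/4751 ≈ 0.00084193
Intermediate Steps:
T = -¼ (T = 8/(-35 + 3) = 8/(-32) = 8*(-1/32) = -¼ ≈ -0.25000)
I(Y, b) = Y + Y² - b/4 (I(Y, b) = (Y*Y + (-¼ - 6*0)*b) + Y = (Y² + (-¼ - 1*0)*b) + Y = (Y² + (-¼ + 0)*b) + Y = (Y² - b/4) + Y = Y + Y² - b/4)
1/I(34, (5 - 2)²) = 1/(34 + 34² - (5 - 2)²/4) = 1/(34 + 1156 - ¼*3²) = 1/(34 + 1156 - ¼*9) = 1/(34 + 1156 - 9/4) = 1/(4751/4) = 4/4751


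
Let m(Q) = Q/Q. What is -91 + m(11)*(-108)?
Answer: -199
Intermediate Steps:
m(Q) = 1
-91 + m(11)*(-108) = -91 + 1*(-108) = -91 - 108 = -199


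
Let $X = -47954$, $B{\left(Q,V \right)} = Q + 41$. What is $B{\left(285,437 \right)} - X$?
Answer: $48280$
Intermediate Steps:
$B{\left(Q,V \right)} = 41 + Q$
$B{\left(285,437 \right)} - X = \left(41 + 285\right) - -47954 = 326 + 47954 = 48280$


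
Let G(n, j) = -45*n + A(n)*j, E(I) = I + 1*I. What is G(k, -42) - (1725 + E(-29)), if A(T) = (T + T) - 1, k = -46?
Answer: 4309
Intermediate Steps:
A(T) = -1 + 2*T (A(T) = 2*T - 1 = -1 + 2*T)
E(I) = 2*I (E(I) = I + I = 2*I)
G(n, j) = -45*n + j*(-1 + 2*n) (G(n, j) = -45*n + (-1 + 2*n)*j = -45*n + j*(-1 + 2*n))
G(k, -42) - (1725 + E(-29)) = (-45*(-46) - 42*(-1 + 2*(-46))) - (1725 + 2*(-29)) = (2070 - 42*(-1 - 92)) - (1725 - 58) = (2070 - 42*(-93)) - 1*1667 = (2070 + 3906) - 1667 = 5976 - 1667 = 4309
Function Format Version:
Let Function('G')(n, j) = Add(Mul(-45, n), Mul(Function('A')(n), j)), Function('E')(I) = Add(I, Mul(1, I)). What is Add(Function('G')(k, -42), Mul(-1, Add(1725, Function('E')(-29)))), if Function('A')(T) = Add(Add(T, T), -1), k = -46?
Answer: 4309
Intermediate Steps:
Function('A')(T) = Add(-1, Mul(2, T)) (Function('A')(T) = Add(Mul(2, T), -1) = Add(-1, Mul(2, T)))
Function('E')(I) = Mul(2, I) (Function('E')(I) = Add(I, I) = Mul(2, I))
Function('G')(n, j) = Add(Mul(-45, n), Mul(j, Add(-1, Mul(2, n)))) (Function('G')(n, j) = Add(Mul(-45, n), Mul(Add(-1, Mul(2, n)), j)) = Add(Mul(-45, n), Mul(j, Add(-1, Mul(2, n)))))
Add(Function('G')(k, -42), Mul(-1, Add(1725, Function('E')(-29)))) = Add(Add(Mul(-45, -46), Mul(-42, Add(-1, Mul(2, -46)))), Mul(-1, Add(1725, Mul(2, -29)))) = Add(Add(2070, Mul(-42, Add(-1, -92))), Mul(-1, Add(1725, -58))) = Add(Add(2070, Mul(-42, -93)), Mul(-1, 1667)) = Add(Add(2070, 3906), -1667) = Add(5976, -1667) = 4309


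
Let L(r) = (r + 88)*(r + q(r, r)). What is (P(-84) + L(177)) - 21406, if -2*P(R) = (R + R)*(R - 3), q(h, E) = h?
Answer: 65096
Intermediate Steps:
P(R) = -R*(-3 + R) (P(R) = -(R + R)*(R - 3)/2 = -2*R*(-3 + R)/2 = -R*(-3 + R))
L(r) = 2*r*(88 + r) (L(r) = (r + 88)*(r + r) = (88 + r)*(2*r) = 2*r*(88 + r))
(P(-84) + L(177)) - 21406 = (-84*(3 - 1*(-84)) + 2*177*(88 + 177)) - 21406 = (-84*(3 + 84) + 2*177*265) - 21406 = (-84*87 + 93810) - 21406 = (-7308 + 93810) - 21406 = 86502 - 21406 = 65096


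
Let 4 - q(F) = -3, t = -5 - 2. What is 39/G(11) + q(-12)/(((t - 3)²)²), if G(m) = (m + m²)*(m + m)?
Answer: 17097/1210000 ≈ 0.014130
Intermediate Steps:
t = -7
q(F) = 7 (q(F) = 4 - 1*(-3) = 4 + 3 = 7)
G(m) = 2*m*(m + m²) (G(m) = (m + m²)*(2*m) = 2*m*(m + m²))
39/G(11) + q(-12)/(((t - 3)²)²) = 39/((2*11²*(1 + 11))) + 7/(((-7 - 3)²)²) = 39/((2*121*12)) + 7/(((-10)²)²) = 39/2904 + 7/(100²) = 39*(1/2904) + 7/10000 = 13/968 + 7*(1/10000) = 13/968 + 7/10000 = 17097/1210000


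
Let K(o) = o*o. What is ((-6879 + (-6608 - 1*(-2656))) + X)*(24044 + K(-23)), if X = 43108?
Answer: 793142721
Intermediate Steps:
K(o) = o²
((-6879 + (-6608 - 1*(-2656))) + X)*(24044 + K(-23)) = ((-6879 + (-6608 - 1*(-2656))) + 43108)*(24044 + (-23)²) = ((-6879 + (-6608 + 2656)) + 43108)*(24044 + 529) = ((-6879 - 3952) + 43108)*24573 = (-10831 + 43108)*24573 = 32277*24573 = 793142721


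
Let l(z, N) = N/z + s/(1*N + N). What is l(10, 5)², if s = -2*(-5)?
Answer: 9/4 ≈ 2.2500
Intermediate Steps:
s = 10
l(z, N) = 5/N + N/z (l(z, N) = N/z + 10/(1*N + N) = N/z + 10/(N + N) = N/z + 10/((2*N)) = N/z + 10*(1/(2*N)) = N/z + 5/N = 5/N + N/z)
l(10, 5)² = (5/5 + 5/10)² = (5*(⅕) + 5*(⅒))² = (1 + ½)² = (3/2)² = 9/4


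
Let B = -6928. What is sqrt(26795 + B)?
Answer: sqrt(19867) ≈ 140.95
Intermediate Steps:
sqrt(26795 + B) = sqrt(26795 - 6928) = sqrt(19867)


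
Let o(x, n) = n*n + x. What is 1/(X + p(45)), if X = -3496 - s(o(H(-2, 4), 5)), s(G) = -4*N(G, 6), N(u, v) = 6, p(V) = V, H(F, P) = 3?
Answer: -1/3427 ≈ -0.00029180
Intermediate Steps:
o(x, n) = x + n**2 (o(x, n) = n**2 + x = x + n**2)
s(G) = -24 (s(G) = -4*6 = -24)
X = -3472 (X = -3496 - 1*(-24) = -3496 + 24 = -3472)
1/(X + p(45)) = 1/(-3472 + 45) = 1/(-3427) = -1/3427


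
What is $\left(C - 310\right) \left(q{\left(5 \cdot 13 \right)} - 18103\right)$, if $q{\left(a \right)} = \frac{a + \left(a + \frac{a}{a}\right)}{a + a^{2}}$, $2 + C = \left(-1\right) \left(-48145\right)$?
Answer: $- \frac{3714793961587}{4290} \approx -8.6592 \cdot 10^{8}$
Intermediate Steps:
$C = 48143$ ($C = -2 - -48145 = -2 + 48145 = 48143$)
$q{\left(a \right)} = \frac{1 + 2 a}{a + a^{2}}$ ($q{\left(a \right)} = \frac{a + \left(a + 1\right)}{a + a^{2}} = \frac{a + \left(1 + a\right)}{a + a^{2}} = \frac{1 + 2 a}{a + a^{2}}$)
$\left(C - 310\right) \left(q{\left(5 \cdot 13 \right)} - 18103\right) = \left(48143 - 310\right) \left(\frac{1 + 2 \cdot 5 \cdot 13}{5 \cdot 13 \left(1 + 5 \cdot 13\right)} - 18103\right) = 47833 \left(\frac{1 + 2 \cdot 65}{65 \left(1 + 65\right)} - 18103\right) = 47833 \left(\frac{1 + 130}{65 \cdot 66} - 18103\right) = 47833 \left(\frac{1}{65} \cdot \frac{1}{66} \cdot 131 - 18103\right) = 47833 \left(\frac{131}{4290} - 18103\right) = 47833 \left(- \frac{77661739}{4290}\right) = - \frac{3714793961587}{4290}$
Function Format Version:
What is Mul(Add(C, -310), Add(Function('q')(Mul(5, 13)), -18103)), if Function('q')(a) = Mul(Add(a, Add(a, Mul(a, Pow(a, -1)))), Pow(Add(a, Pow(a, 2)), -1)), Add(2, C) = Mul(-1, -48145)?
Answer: Rational(-3714793961587, 4290) ≈ -8.6592e+8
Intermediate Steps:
C = 48143 (C = Add(-2, Mul(-1, -48145)) = Add(-2, 48145) = 48143)
Function('q')(a) = Mul(Pow(Add(a, Pow(a, 2)), -1), Add(1, Mul(2, a))) (Function('q')(a) = Mul(Add(a, Add(a, 1)), Pow(Add(a, Pow(a, 2)), -1)) = Mul(Add(a, Add(1, a)), Pow(Add(a, Pow(a, 2)), -1)) = Mul(Add(1, Mul(2, a)), Pow(Add(a, Pow(a, 2)), -1)) = Mul(Pow(Add(a, Pow(a, 2)), -1), Add(1, Mul(2, a))))
Mul(Add(C, -310), Add(Function('q')(Mul(5, 13)), -18103)) = Mul(Add(48143, -310), Add(Mul(Pow(Mul(5, 13), -1), Pow(Add(1, Mul(5, 13)), -1), Add(1, Mul(2, Mul(5, 13)))), -18103)) = Mul(47833, Add(Mul(Pow(65, -1), Pow(Add(1, 65), -1), Add(1, Mul(2, 65))), -18103)) = Mul(47833, Add(Mul(Rational(1, 65), Pow(66, -1), Add(1, 130)), -18103)) = Mul(47833, Add(Mul(Rational(1, 65), Rational(1, 66), 131), -18103)) = Mul(47833, Add(Rational(131, 4290), -18103)) = Mul(47833, Rational(-77661739, 4290)) = Rational(-3714793961587, 4290)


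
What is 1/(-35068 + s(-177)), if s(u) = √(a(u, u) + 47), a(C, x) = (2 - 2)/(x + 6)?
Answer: -35068/1229764577 - √47/1229764577 ≈ -2.8522e-5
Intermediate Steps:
a(C, x) = 0 (a(C, x) = 0/(6 + x) = 0)
s(u) = √47 (s(u) = √(0 + 47) = √47)
1/(-35068 + s(-177)) = 1/(-35068 + √47)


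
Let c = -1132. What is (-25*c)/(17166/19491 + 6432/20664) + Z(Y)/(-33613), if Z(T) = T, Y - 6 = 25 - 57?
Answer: 2660600986194044/112063019347 ≈ 23742.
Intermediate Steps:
Y = -26 (Y = 6 + (25 - 57) = 6 - 32 = -26)
(-25*c)/(17166/19491 + 6432/20664) + Z(Y)/(-33613) = (-25*(-1132))/(17166/19491 + 6432/20664) - 26/(-33613) = 28300/(17166*(1/19491) + 6432*(1/20664)) - 26*(-1/33613) = 28300/(5722/6497 + 268/861) + 26/33613 = 28300/(6667838/5593917) + 26/33613 = 28300*(5593917/6667838) + 26/33613 = 79153925550/3333919 + 26/33613 = 2660600986194044/112063019347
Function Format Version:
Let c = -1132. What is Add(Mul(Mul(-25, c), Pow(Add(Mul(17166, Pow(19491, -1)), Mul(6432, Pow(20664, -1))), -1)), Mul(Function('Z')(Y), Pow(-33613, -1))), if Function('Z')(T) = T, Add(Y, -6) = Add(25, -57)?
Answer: Rational(2660600986194044, 112063019347) ≈ 23742.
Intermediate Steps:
Y = -26 (Y = Add(6, Add(25, -57)) = Add(6, -32) = -26)
Add(Mul(Mul(-25, c), Pow(Add(Mul(17166, Pow(19491, -1)), Mul(6432, Pow(20664, -1))), -1)), Mul(Function('Z')(Y), Pow(-33613, -1))) = Add(Mul(Mul(-25, -1132), Pow(Add(Mul(17166, Pow(19491, -1)), Mul(6432, Pow(20664, -1))), -1)), Mul(-26, Pow(-33613, -1))) = Add(Mul(28300, Pow(Add(Mul(17166, Rational(1, 19491)), Mul(6432, Rational(1, 20664))), -1)), Mul(-26, Rational(-1, 33613))) = Add(Mul(28300, Pow(Add(Rational(5722, 6497), Rational(268, 861)), -1)), Rational(26, 33613)) = Add(Mul(28300, Pow(Rational(6667838, 5593917), -1)), Rational(26, 33613)) = Add(Mul(28300, Rational(5593917, 6667838)), Rational(26, 33613)) = Add(Rational(79153925550, 3333919), Rational(26, 33613)) = Rational(2660600986194044, 112063019347)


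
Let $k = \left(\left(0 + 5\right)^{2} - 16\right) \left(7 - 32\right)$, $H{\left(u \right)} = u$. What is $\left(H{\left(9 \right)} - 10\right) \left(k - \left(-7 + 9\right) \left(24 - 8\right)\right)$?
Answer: $257$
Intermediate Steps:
$k = -225$ ($k = \left(5^{2} - 16\right) \left(-25\right) = \left(25 - 16\right) \left(-25\right) = 9 \left(-25\right) = -225$)
$\left(H{\left(9 \right)} - 10\right) \left(k - \left(-7 + 9\right) \left(24 - 8\right)\right) = \left(9 - 10\right) \left(-225 - \left(-7 + 9\right) \left(24 - 8\right)\right) = - (-225 - 2 \cdot 16) = - (-225 - 32) = \left(-1\right) \left(-257\right) = 257$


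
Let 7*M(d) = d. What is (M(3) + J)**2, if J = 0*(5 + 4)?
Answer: 9/49 ≈ 0.18367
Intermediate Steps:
M(d) = d/7
J = 0 (J = 0*9 = 0)
(M(3) + J)**2 = ((1/7)*3 + 0)**2 = (3/7 + 0)**2 = (3/7)**2 = 9/49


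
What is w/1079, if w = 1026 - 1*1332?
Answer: -306/1079 ≈ -0.28360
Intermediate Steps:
w = -306 (w = 1026 - 1332 = -306)
w/1079 = -306/1079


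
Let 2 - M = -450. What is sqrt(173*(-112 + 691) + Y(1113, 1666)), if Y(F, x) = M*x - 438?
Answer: sqrt(852761) ≈ 923.45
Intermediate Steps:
M = 452 (M = 2 - 1*(-450) = 2 + 450 = 452)
Y(F, x) = -438 + 452*x (Y(F, x) = 452*x - 438 = -438 + 452*x)
sqrt(173*(-112 + 691) + Y(1113, 1666)) = sqrt(173*(-112 + 691) + (-438 + 452*1666)) = sqrt(173*579 + (-438 + 753032)) = sqrt(100167 + 752594) = sqrt(852761)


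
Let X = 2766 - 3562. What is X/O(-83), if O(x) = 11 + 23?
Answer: -398/17 ≈ -23.412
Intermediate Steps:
O(x) = 34
X = -796
X/O(-83) = -796/34 = -796*1/34 = -398/17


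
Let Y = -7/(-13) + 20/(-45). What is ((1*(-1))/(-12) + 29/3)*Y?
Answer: 11/12 ≈ 0.91667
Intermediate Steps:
Y = 11/117 (Y = -7*(-1/13) + 20*(-1/45) = 7/13 - 4/9 = 11/117 ≈ 0.094017)
((1*(-1))/(-12) + 29/3)*Y = ((1*(-1))/(-12) + 29/3)*(11/117) = (-1*(-1/12) + 29*(⅓))*(11/117) = (1/12 + 29/3)*(11/117) = (39/4)*(11/117) = 11/12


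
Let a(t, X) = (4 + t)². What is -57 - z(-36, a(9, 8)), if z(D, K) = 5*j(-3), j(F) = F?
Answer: -42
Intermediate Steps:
z(D, K) = -15 (z(D, K) = 5*(-3) = -15)
-57 - z(-36, a(9, 8)) = -57 - 1*(-15) = -57 + 15 = -42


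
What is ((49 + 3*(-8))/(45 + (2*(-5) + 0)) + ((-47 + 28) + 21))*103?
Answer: 1957/7 ≈ 279.57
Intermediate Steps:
((49 + 3*(-8))/(45 + (2*(-5) + 0)) + ((-47 + 28) + 21))*103 = ((49 - 24)/(45 + (-10 + 0)) + (-19 + 21))*103 = (25/(45 - 10) + 2)*103 = (25/35 + 2)*103 = (25*(1/35) + 2)*103 = (5/7 + 2)*103 = (19/7)*103 = 1957/7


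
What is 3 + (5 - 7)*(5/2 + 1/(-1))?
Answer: 0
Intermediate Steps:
3 + (5 - 7)*(5/2 + 1/(-1)) = 3 - 2*(5*(1/2) + 1*(-1)) = 3 - 2*(5/2 - 1) = 3 - 2*3/2 = 3 - 3 = 0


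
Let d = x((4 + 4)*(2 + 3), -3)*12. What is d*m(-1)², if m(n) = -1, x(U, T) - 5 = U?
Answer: 540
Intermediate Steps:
x(U, T) = 5 + U
d = 540 (d = (5 + (4 + 4)*(2 + 3))*12 = (5 + 8*5)*12 = (5 + 40)*12 = 45*12 = 540)
d*m(-1)² = 540*(-1)² = 540*1 = 540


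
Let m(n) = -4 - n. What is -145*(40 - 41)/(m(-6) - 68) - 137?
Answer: -9187/66 ≈ -139.20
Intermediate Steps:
-145*(40 - 41)/(m(-6) - 68) - 137 = -145*(40 - 41)/((-4 - 1*(-6)) - 68) - 137 = -(-145)/((-4 + 6) - 68) - 137 = -(-145)/(2 - 68) - 137 = -(-145)/(-66) - 137 = -(-145)*(-1)/66 - 137 = -145*1/66 - 137 = -145/66 - 137 = -9187/66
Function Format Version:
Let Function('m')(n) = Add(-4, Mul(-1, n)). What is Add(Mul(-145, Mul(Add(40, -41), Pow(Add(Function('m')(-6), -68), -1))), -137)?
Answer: Rational(-9187, 66) ≈ -139.20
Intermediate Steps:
Add(Mul(-145, Mul(Add(40, -41), Pow(Add(Function('m')(-6), -68), -1))), -137) = Add(Mul(-145, Mul(Add(40, -41), Pow(Add(Add(-4, Mul(-1, -6)), -68), -1))), -137) = Add(Mul(-145, Mul(-1, Pow(Add(Add(-4, 6), -68), -1))), -137) = Add(Mul(-145, Mul(-1, Pow(Add(2, -68), -1))), -137) = Add(Mul(-145, Mul(-1, Pow(-66, -1))), -137) = Add(Mul(-145, Mul(-1, Rational(-1, 66))), -137) = Add(Mul(-145, Rational(1, 66)), -137) = Add(Rational(-145, 66), -137) = Rational(-9187, 66)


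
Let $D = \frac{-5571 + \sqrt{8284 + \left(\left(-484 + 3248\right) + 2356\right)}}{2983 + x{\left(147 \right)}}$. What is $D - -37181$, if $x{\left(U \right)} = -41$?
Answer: $\frac{109380931}{2942} + \frac{\sqrt{3351}}{1471} \approx 37179.0$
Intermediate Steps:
$D = - \frac{5571}{2942} + \frac{\sqrt{3351}}{1471}$ ($D = \frac{-5571 + \sqrt{8284 + \left(\left(-484 + 3248\right) + 2356\right)}}{2983 - 41} = \frac{-5571 + \sqrt{8284 + \left(2764 + 2356\right)}}{2942} = \left(-5571 + \sqrt{8284 + 5120}\right) \frac{1}{2942} = \left(-5571 + \sqrt{13404}\right) \frac{1}{2942} = \left(-5571 + 2 \sqrt{3351}\right) \frac{1}{2942} = - \frac{5571}{2942} + \frac{\sqrt{3351}}{1471} \approx -1.8543$)
$D - -37181 = \left(- \frac{5571}{2942} + \frac{\sqrt{3351}}{1471}\right) - -37181 = \left(- \frac{5571}{2942} + \frac{\sqrt{3351}}{1471}\right) + 37181 = \frac{109380931}{2942} + \frac{\sqrt{3351}}{1471}$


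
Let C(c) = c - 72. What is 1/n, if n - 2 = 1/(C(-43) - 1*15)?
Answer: 130/259 ≈ 0.50193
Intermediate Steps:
C(c) = -72 + c
n = 259/130 (n = 2 + 1/((-72 - 43) - 1*15) = 2 + 1/(-115 - 15) = 2 + 1/(-130) = 2 - 1/130 = 259/130 ≈ 1.9923)
1/n = 1/(259/130) = 130/259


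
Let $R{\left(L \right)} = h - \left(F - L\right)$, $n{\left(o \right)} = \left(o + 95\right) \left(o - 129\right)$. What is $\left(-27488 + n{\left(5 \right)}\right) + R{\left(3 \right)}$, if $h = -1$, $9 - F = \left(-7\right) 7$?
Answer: $-39944$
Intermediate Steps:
$n{\left(o \right)} = \left(-129 + o\right) \left(95 + o\right)$ ($n{\left(o \right)} = \left(95 + o\right) \left(-129 + o\right) = \left(-129 + o\right) \left(95 + o\right)$)
$F = 58$ ($F = 9 - \left(-7\right) 7 = 9 - -49 = 9 + 49 = 58$)
$R{\left(L \right)} = -59 + L$ ($R{\left(L \right)} = -1 - \left(58 - L\right) = -1 + \left(-58 + L\right) = -59 + L$)
$\left(-27488 + n{\left(5 \right)}\right) + R{\left(3 \right)} = \left(-27488 - \left(12425 - 25\right)\right) + \left(-59 + 3\right) = \left(-27488 - 12400\right) - 56 = -39888 - 56 = -39944$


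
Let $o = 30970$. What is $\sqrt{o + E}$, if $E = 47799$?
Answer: $\sqrt{78769} \approx 280.66$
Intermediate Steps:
$\sqrt{o + E} = \sqrt{30970 + 47799} = \sqrt{78769}$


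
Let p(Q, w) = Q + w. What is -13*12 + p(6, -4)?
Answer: -154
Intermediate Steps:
-13*12 + p(6, -4) = -13*12 + (6 - 4) = -156 + 2 = -154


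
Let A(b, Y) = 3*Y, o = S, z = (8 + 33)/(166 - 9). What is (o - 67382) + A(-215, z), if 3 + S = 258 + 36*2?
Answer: -10527512/157 ≈ -67054.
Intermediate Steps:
z = 41/157 ≈ 0.26115
S = 327 (S = -3 + (258 + 36*2) = -3 + (258 + 72) = -3 + 330 = 327)
o = 327
(o - 67382) + A(-215, z) = (327 - 67382) + 3*(41/157) = -67055 + 123/157 = -10527512/157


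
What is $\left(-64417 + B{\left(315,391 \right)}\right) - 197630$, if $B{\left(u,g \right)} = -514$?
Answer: $-262561$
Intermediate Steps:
$\left(-64417 + B{\left(315,391 \right)}\right) - 197630 = \left(-64417 - 514\right) - 197630 = -64931 - 197630 = -262561$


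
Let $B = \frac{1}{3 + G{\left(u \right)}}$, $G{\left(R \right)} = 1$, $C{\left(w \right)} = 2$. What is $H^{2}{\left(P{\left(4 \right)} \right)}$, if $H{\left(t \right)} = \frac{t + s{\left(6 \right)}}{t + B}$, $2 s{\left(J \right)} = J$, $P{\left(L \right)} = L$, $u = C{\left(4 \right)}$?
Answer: $\frac{784}{289} \approx 2.7128$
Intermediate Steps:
$u = 2$
$s{\left(J \right)} = \frac{J}{2}$
$B = \frac{1}{4}$ ($B = \frac{1}{3 + 1} = \frac{1}{4} \approx 0.25$)
$H{\left(t \right)} = \frac{3 + t}{\frac{1}{4} + t}$ ($H{\left(t \right)} = \frac{t + \frac{1}{2} \cdot 6}{t + \frac{1}{4}} = \frac{t + 3}{\frac{1}{4} + t} = \frac{3 + t}{\frac{1}{4} + t}$)
$H^{2}{\left(P{\left(4 \right)} \right)} = \left(\frac{4 \left(3 + 4\right)}{1 + 4 \cdot 4}\right)^{2} = \left(4 \frac{1}{1 + 16} \cdot 7\right)^{2} = \left(4 \cdot \frac{1}{17} \cdot 7\right)^{2} = \left(\frac{28}{17}\right)^{2} = \frac{784}{289}$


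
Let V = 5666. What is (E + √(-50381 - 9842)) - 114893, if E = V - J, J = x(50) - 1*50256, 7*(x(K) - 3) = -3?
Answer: -412815/7 + I*√60223 ≈ -58974.0 + 245.4*I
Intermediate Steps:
x(K) = 18/7 (x(K) = 3 + (⅐)*(-3) = 3 - 3/7 = 18/7)
J = -351774/7 (J = 18/7 - 1*50256 = 18/7 - 50256 = -351774/7 ≈ -50253.)
E = 391436/7 (E = 5666 - 1*(-351774/7) = 5666 + 351774/7 = 391436/7 ≈ 55919.)
(E + √(-50381 - 9842)) - 114893 = (391436/7 + √(-50381 - 9842)) - 114893 = (391436/7 + √(-60223)) - 114893 = (391436/7 + I*√60223) - 114893 = -412815/7 + I*√60223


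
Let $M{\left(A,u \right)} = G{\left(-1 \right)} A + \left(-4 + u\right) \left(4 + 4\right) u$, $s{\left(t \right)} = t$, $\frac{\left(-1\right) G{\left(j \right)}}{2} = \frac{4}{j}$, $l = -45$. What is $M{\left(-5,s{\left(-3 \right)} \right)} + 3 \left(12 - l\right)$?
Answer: $299$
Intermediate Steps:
$G{\left(j \right)} = - \frac{8}{j}$ ($G{\left(j \right)} = - 2 \frac{4}{j} = - \frac{8}{j}$)
$M{\left(A,u \right)} = 8 A + u \left(-32 + 8 u\right)$ ($M{\left(A,u \right)} = - \frac{8}{-1} A + \left(-4 + u\right) \left(4 + 4\right) u = \left(-8\right) \left(-1\right) A + \left(-4 + u\right) 8 u = 8 A + \left(-32 + 8 u\right) u = 8 A + u \left(-32 + 8 u\right)$)
$M{\left(-5,s{\left(-3 \right)} \right)} + 3 \left(12 - l\right) = \left(\left(-32\right) \left(-3\right) + 8 \left(-5\right) + 8 \left(-3\right)^{2}\right) + 3 \left(12 - -45\right) = \left(96 - 40 + 8 \cdot 9\right) + 3 \left(12 + 45\right) = \left(96 - 40 + 72\right) + 3 \cdot 57 = 128 + 171 = 299$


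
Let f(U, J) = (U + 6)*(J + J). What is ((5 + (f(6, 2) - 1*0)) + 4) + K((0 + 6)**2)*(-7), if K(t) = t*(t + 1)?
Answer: -9267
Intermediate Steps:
f(U, J) = 2*J*(6 + U) (f(U, J) = (6 + U)*(2*J) = 2*J*(6 + U))
K(t) = t*(1 + t)
((5 + (f(6, 2) - 1*0)) + 4) + K((0 + 6)**2)*(-7) = ((5 + (2*2*(6 + 6) - 1*0)) + 4) + ((0 + 6)**2*(1 + (0 + 6)**2))*(-7) = ((5 + (2*2*12 + 0)) + 4) + (6**2*(1 + 6**2))*(-7) = ((5 + (48 + 0)) + 4) + (36*(1 + 36))*(-7) = ((5 + 48) + 4) + (36*37)*(-7) = (53 + 4) + 1332*(-7) = 57 - 9324 = -9267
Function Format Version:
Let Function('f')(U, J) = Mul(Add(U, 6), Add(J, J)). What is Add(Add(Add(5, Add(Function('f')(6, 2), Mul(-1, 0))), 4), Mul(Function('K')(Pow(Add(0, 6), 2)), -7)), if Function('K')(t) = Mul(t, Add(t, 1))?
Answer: -9267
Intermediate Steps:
Function('f')(U, J) = Mul(2, J, Add(6, U)) (Function('f')(U, J) = Mul(Add(6, U), Mul(2, J)) = Mul(2, J, Add(6, U)))
Function('K')(t) = Mul(t, Add(1, t))
Add(Add(Add(5, Add(Function('f')(6, 2), Mul(-1, 0))), 4), Mul(Function('K')(Pow(Add(0, 6), 2)), -7)) = Add(Add(Add(5, Add(Mul(2, 2, Add(6, 6)), Mul(-1, 0))), 4), Mul(Mul(Pow(Add(0, 6), 2), Add(1, Pow(Add(0, 6), 2))), -7)) = Add(Add(Add(5, Add(Mul(2, 2, 12), 0)), 4), Mul(Mul(Pow(6, 2), Add(1, Pow(6, 2))), -7)) = Add(Add(Add(5, Add(48, 0)), 4), Mul(Mul(36, Add(1, 36)), -7)) = Add(Add(Add(5, 48), 4), Mul(Mul(36, 37), -7)) = Add(Add(53, 4), Mul(1332, -7)) = Add(57, -9324) = -9267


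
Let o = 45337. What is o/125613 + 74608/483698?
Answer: 15650575465/30379378437 ≈ 0.51517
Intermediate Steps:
o/125613 + 74608/483698 = 45337/125613 + 74608/483698 = 45337*(1/125613) + 74608*(1/483698) = 45337/125613 + 37304/241849 = 15650575465/30379378437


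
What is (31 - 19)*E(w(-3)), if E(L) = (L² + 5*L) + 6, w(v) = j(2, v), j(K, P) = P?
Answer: 0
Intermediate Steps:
w(v) = v
E(L) = 6 + L² + 5*L
(31 - 19)*E(w(-3)) = (31 - 19)*(6 + (-3)² + 5*(-3)) = 12*(6 + 9 - 15) = 12*0 = 0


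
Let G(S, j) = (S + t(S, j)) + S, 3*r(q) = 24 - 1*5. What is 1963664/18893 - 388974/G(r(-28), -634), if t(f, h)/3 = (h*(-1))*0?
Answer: -10986019057/358967 ≈ -30605.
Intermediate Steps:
t(f, h) = 0 (t(f, h) = 3*((h*(-1))*0) = 3*(-h*0) = 3*0 = 0)
r(q) = 19/3 (r(q) = (24 - 1*5)/3 = (24 - 5)/3 = (⅓)*19 = 19/3)
G(S, j) = 2*S (G(S, j) = (S + 0) + S = S + S = 2*S)
1963664/18893 - 388974/G(r(-28), -634) = 1963664/18893 - 388974/(2*(19/3)) = 1963664*(1/18893) - 388974/38/3 = 1963664/18893 - 388974*3/38 = 1963664/18893 - 583461/19 = -10986019057/358967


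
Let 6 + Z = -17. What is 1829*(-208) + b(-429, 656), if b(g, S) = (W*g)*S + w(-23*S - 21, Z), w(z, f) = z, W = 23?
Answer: -6868293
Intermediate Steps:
Z = -23 (Z = -6 - 17 = -23)
b(g, S) = -21 - 23*S + 23*S*g (b(g, S) = (23*g)*S + (-23*S - 21) = 23*S*g + (-21 - 23*S) = -21 - 23*S + 23*S*g)
1829*(-208) + b(-429, 656) = 1829*(-208) + (-21 - 23*656 + 23*656*(-429)) = -380432 + (-21 - 15088 - 6472752) = -380432 - 6487861 = -6868293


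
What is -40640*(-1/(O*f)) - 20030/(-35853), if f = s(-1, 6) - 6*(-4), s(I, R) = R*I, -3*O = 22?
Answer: -40400610/131461 ≈ -307.32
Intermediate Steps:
O = -22/3 (O = -1/3*22 = -22/3 ≈ -7.3333)
s(I, R) = I*R
f = 18 (f = -1*6 - 6*(-4) = -6 + 24 = 18)
-40640*(-1/(O*f)) - 20030/(-35853) = -40640/(-1*18*(-22/3)) - 20030/(-35853) = -40640/((-18*(-22/3))) - 20030*(-1/35853) = -40640/132 + 20030/35853 = -40640*1/132 + 20030/35853 = -10160/33 + 20030/35853 = -40400610/131461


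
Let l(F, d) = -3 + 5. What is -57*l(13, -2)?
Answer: -114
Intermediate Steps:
l(F, d) = 2
-57*l(13, -2) = -57*2 = -114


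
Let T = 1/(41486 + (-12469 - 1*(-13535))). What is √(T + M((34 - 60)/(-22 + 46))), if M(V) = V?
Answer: I*√54486654/7092 ≈ 1.0408*I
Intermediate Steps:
T = 1/42552 (T = 1/(41486 + (-12469 + 13535)) = 1/(41486 + 1066) = 1/42552 ≈ 2.3501e-5)
√(T + M((34 - 60)/(-22 + 46))) = √(1/42552 + (34 - 60)/(-22 + 46)) = √(1/42552 - 26/24) = √(1/42552 - 26*1/24) = √(1/42552 - 13/12) = √(-46097/42552) = I*√54486654/7092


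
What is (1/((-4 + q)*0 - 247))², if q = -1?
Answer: 1/61009 ≈ 1.6391e-5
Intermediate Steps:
(1/((-4 + q)*0 - 247))² = (1/((-4 - 1)*0 - 247))² = (1/(-5*0 - 247))² = (1/(0 - 247))² = (1/(-247))² = (-1/247)² = 1/61009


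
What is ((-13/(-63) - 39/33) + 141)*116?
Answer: 11256292/693 ≈ 16243.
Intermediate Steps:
((-13/(-63) - 39/33) + 141)*116 = ((-13*(-1/63) - 39*1/33) + 141)*116 = ((13/63 - 13/11) + 141)*116 = (-676/693 + 141)*116 = (97037/693)*116 = 11256292/693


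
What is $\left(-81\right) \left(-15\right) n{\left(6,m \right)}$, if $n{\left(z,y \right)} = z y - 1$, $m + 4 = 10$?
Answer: $42525$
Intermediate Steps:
$m = 6$ ($m = -4 + 10 = 6$)
$n{\left(z,y \right)} = -1 + y z$ ($n{\left(z,y \right)} = y z - 1 = -1 + y z$)
$\left(-81\right) \left(-15\right) n{\left(6,m \right)} = \left(-81\right) \left(-15\right) \left(-1 + 6 \cdot 6\right) = 1215 \left(-1 + 36\right) = 1215 \cdot 35 = 42525$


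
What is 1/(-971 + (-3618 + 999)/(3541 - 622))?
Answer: -973/945656 ≈ -0.0010289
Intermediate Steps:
1/(-971 + (-3618 + 999)/(3541 - 622)) = 1/(-971 - 2619/2919) = 1/(-971 - 2619*1/2919) = 1/(-971 - 873/973) = 1/(-945656/973) = -973/945656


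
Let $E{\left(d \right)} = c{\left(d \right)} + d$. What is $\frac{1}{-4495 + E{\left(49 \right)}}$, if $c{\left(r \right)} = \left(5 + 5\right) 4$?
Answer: $- \frac{1}{4406} \approx -0.00022696$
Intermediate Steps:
$c{\left(r \right)} = 40$ ($c{\left(r \right)} = 10 \cdot 4 = 40$)
$E{\left(d \right)} = 40 + d$
$\frac{1}{-4495 + E{\left(49 \right)}} = \frac{1}{-4495 + \left(40 + 49\right)} = \frac{1}{-4495 + 89} = \frac{1}{-4406} = - \frac{1}{4406}$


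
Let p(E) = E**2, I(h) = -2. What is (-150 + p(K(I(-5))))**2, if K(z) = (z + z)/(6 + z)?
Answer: 22201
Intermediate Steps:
K(z) = 2*z/(6 + z) (K(z) = (2*z)/(6 + z) = 2*z/(6 + z))
(-150 + p(K(I(-5))))**2 = (-150 + (2*(-2)/(6 - 2))**2)**2 = (-150 + (2*(-2)/4)**2)**2 = (-150 + (2*(-2)*(1/4))**2)**2 = (-150 + (-1)**2)**2 = (-150 + 1)**2 = (-149)**2 = 22201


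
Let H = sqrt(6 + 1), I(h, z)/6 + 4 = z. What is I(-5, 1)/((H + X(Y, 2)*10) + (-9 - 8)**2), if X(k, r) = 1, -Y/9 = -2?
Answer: -897/14899 + 3*sqrt(7)/14899 ≈ -0.059673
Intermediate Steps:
Y = 18 (Y = -9*(-2) = 18)
I(h, z) = -24 + 6*z
H = sqrt(7) ≈ 2.6458
I(-5, 1)/((H + X(Y, 2)*10) + (-9 - 8)**2) = (-24 + 6*1)/((sqrt(7) + 1*10) + (-9 - 8)**2) = (-24 + 6)/((sqrt(7) + 10) + (-17)**2) = -18/((10 + sqrt(7)) + 289) = -18/(299 + sqrt(7))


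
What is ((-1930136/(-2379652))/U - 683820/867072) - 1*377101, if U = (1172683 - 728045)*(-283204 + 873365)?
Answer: -163602411839626013337328515/433841516433738407104 ≈ -3.7710e+5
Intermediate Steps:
U = 262408006718 (U = 444638*590161 = 262408006718)
((-1930136/(-2379652))/U - 683820/867072) - 1*377101 = (-1930136/(-2379652)/262408006718 - 683820/867072) - 1*377101 = (-1930136*(-1/2379652)*(1/262408006718) - 683820*1/867072) - 377101 = ((482534/594913)*(1/262408006718) - 56985/72256) - 377101 = (18559/6004228250024059 - 56985/72256) - 377101 = -342150946826280003011/433841516433738407104 - 377101 = -163602411839626013337328515/433841516433738407104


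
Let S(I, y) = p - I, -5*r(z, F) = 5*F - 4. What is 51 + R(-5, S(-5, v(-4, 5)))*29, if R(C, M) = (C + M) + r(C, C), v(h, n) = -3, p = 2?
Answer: 1386/5 ≈ 277.20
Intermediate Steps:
r(z, F) = ⅘ - F (r(z, F) = -(5*F - 4)/5 = -(-4 + 5*F)/5 = ⅘ - F)
S(I, y) = 2 - I
R(C, M) = ⅘ + M (R(C, M) = (C + M) + (⅘ - C) = ⅘ + M)
51 + R(-5, S(-5, v(-4, 5)))*29 = 51 + (⅘ + (2 - 1*(-5)))*29 = 51 + (⅘ + (2 + 5))*29 = 51 + (⅘ + 7)*29 = 51 + (39/5)*29 = 51 + 1131/5 = 1386/5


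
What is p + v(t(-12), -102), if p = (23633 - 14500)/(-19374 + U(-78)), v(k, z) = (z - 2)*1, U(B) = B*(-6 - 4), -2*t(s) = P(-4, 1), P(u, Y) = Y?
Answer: -1942909/18594 ≈ -104.49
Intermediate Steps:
t(s) = -½ (t(s) = -½*1 = -½)
U(B) = -10*B (U(B) = B*(-10) = -10*B)
v(k, z) = -2 + z (v(k, z) = (-2 + z)*1 = -2 + z)
p = -9133/18594 (p = (23633 - 14500)/(-19374 - 10*(-78)) = 9133/(-19374 + 780) = 9133/(-18594) = 9133*(-1/18594) = -9133/18594 ≈ -0.49118)
p + v(t(-12), -102) = -9133/18594 + (-2 - 102) = -9133/18594 - 104 = -1942909/18594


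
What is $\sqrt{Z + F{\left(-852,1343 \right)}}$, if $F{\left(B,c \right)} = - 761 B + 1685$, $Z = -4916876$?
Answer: $3 i \sqrt{474091} \approx 2065.6 i$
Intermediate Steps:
$F{\left(B,c \right)} = 1685 - 761 B$
$\sqrt{Z + F{\left(-852,1343 \right)}} = \sqrt{-4916876 + \left(1685 - -648372\right)} = \sqrt{-4916876 + \left(1685 + 648372\right)} = \sqrt{-4916876 + 650057} = \sqrt{-4266819} = 3 i \sqrt{474091}$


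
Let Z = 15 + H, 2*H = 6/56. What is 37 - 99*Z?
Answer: -81385/56 ≈ -1453.3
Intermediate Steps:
H = 3/56 (H = (6/56)/2 = (6*(1/56))/2 = (1/2)*(3/28) = 3/56 ≈ 0.053571)
Z = 843/56 (Z = 15 + 3/56 = 843/56 ≈ 15.054)
37 - 99*Z = 37 - 99*843/56 = 37 - 83457/56 = -81385/56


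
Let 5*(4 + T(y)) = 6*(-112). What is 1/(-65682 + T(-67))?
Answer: -5/329102 ≈ -1.5193e-5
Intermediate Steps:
T(y) = -692/5 (T(y) = -4 + (6*(-112))/5 = -4 + (1/5)*(-672) = -4 - 672/5 = -692/5)
1/(-65682 + T(-67)) = 1/(-65682 - 692/5) = 1/(-329102/5) = -5/329102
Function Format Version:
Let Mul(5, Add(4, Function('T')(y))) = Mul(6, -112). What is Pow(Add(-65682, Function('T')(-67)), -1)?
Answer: Rational(-5, 329102) ≈ -1.5193e-5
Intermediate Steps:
Function('T')(y) = Rational(-692, 5) (Function('T')(y) = Add(-4, Mul(Rational(1, 5), Mul(6, -112))) = Add(-4, Mul(Rational(1, 5), -672)) = Add(-4, Rational(-672, 5)) = Rational(-692, 5))
Pow(Add(-65682, Function('T')(-67)), -1) = Pow(Add(-65682, Rational(-692, 5)), -1) = Pow(Rational(-329102, 5), -1) = Rational(-5, 329102)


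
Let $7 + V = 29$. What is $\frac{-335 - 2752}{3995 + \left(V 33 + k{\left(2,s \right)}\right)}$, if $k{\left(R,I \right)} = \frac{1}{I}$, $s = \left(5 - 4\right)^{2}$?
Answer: $- \frac{1029}{1574} \approx -0.65375$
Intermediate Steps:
$V = 22$ ($V = -7 + 29 = 22$)
$s = 1$ ($s = 1^{2} = 1$)
$\frac{-335 - 2752}{3995 + \left(V 33 + k{\left(2,s \right)}\right)} = \frac{-335 - 2752}{3995 + \left(22 \cdot 33 + 1^{-1}\right)} = - \frac{3087}{3995 + \left(726 + 1\right)} = - \frac{3087}{3995 + 727} = - \frac{3087}{4722} = \left(-3087\right) \frac{1}{4722} = - \frac{1029}{1574}$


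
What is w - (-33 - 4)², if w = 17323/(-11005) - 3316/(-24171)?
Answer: -364538761148/266001855 ≈ -1370.4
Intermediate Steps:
w = -382221653/266001855 (w = 17323*(-1/11005) - 3316*(-1/24171) = -17323/11005 + 3316/24171 = -382221653/266001855 ≈ -1.4369)
w - (-33 - 4)² = -382221653/266001855 - (-33 - 4)² = -382221653/266001855 - 1*(-37)² = -382221653/266001855 - 1*1369 = -382221653/266001855 - 1369 = -364538761148/266001855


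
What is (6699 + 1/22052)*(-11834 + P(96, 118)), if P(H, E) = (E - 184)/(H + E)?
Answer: -187061591674579/2359564 ≈ -7.9278e+7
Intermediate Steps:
P(H, E) = (-184 + E)/(E + H)
(6699 + 1/22052)*(-11834 + P(96, 118)) = (6699 + 1/22052)*(-11834 + (-184 + 118)/(118 + 96)) = (6699 + 1/22052)*(-11834 - 66/214) = 147726349*(-11834 + (1/214)*(-66))/22052 = 147726349*(-11834 - 33/107)/22052 = (147726349/22052)*(-1266271/107) = -187061591674579/2359564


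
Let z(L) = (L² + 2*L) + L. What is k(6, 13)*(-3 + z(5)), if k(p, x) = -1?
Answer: -37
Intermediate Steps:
z(L) = L² + 3*L
k(6, 13)*(-3 + z(5)) = -(-3 + 5*(3 + 5)) = -(-3 + 5*8) = -(-3 + 40) = -1*37 = -37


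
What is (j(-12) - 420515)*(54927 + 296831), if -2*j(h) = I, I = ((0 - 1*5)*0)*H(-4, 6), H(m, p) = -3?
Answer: -147919515370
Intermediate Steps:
I = 0 (I = ((0 - 1*5)*0)*(-3) = ((0 - 5)*0)*(-3) = -5*0*(-3) = 0*(-3) = 0)
j(h) = 0 (j(h) = -1/2*0 = 0)
(j(-12) - 420515)*(54927 + 296831) = (0 - 420515)*(54927 + 296831) = -420515*351758 = -147919515370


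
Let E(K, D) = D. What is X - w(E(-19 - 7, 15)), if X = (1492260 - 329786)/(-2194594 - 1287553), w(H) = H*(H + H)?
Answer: -1568128624/3482147 ≈ -450.33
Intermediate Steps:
w(H) = 2*H**2 (w(H) = H*(2*H) = 2*H**2)
X = -1162474/3482147 (X = 1162474/(-3482147) = 1162474*(-1/3482147) = -1162474/3482147 ≈ -0.33384)
X - w(E(-19 - 7, 15)) = -1162474/3482147 - 2*15**2 = -1162474/3482147 - 2*225 = -1162474/3482147 - 1*450 = -1162474/3482147 - 450 = -1568128624/3482147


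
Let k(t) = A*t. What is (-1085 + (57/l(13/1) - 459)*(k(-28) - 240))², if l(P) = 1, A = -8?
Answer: 28590409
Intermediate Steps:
k(t) = -8*t
(-1085 + (57/l(13/1) - 459)*(k(-28) - 240))² = (-1085 + (57/1 - 459)*(-8*(-28) - 240))² = (-1085 + (57*1 - 459)*(224 - 240))² = (-1085 + (57 - 459)*(-16))² = (-1085 - 402*(-16))² = (-1085 + 6432)² = 5347² = 28590409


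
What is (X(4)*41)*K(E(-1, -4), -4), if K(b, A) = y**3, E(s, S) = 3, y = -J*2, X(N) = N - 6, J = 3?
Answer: 17712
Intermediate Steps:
X(N) = -6 + N
y = -6 (y = -1*3*2 = -3*2 = -6)
K(b, A) = -216 (K(b, A) = (-6)**3 = -216)
(X(4)*41)*K(E(-1, -4), -4) = ((-6 + 4)*41)*(-216) = -2*41*(-216) = -82*(-216) = 17712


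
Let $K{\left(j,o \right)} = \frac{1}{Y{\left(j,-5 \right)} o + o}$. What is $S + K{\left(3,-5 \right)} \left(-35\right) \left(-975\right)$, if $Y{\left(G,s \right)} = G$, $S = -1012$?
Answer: $- \frac{10873}{4} \approx -2718.3$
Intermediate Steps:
$K{\left(j,o \right)} = \frac{1}{o + j o}$ ($K{\left(j,o \right)} = \frac{1}{j o + o} = \frac{1}{o + j o}$)
$S + K{\left(3,-5 \right)} \left(-35\right) \left(-975\right) = -1012 + \frac{1}{\left(-5\right) \left(1 + 3\right)} \left(-35\right) \left(-975\right) = -1012 + - \frac{1}{5 \cdot 4} \left(-35\right) \left(-975\right) = -1012 + \left(- \frac{1}{5}\right) \frac{1}{4} \left(-35\right) \left(-975\right) = -1012 + \left(- \frac{1}{20}\right) \left(-35\right) \left(-975\right) = -1012 + \frac{7}{4} \left(-975\right) = -1012 - \frac{6825}{4} = - \frac{10873}{4}$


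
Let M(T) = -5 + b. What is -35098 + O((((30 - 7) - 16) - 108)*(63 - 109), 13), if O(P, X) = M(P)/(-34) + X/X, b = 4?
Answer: -1193297/34 ≈ -35097.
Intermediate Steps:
M(T) = -1 (M(T) = -5 + 4 = -1)
O(P, X) = 35/34 (O(P, X) = -1/(-34) + X/X = -1*(-1/34) + 1 = 1/34 + 1 = 35/34)
-35098 + O((((30 - 7) - 16) - 108)*(63 - 109), 13) = -35098 + 35/34 = -1193297/34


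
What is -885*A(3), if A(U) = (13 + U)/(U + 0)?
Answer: -4720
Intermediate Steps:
A(U) = (13 + U)/U
-885*A(3) = -885*(13 + 3)/3 = -295*16 = -885*16/3 = -4720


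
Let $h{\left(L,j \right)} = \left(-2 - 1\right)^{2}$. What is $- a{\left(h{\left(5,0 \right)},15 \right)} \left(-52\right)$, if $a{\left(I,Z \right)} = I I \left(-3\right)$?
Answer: $-12636$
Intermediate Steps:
$h{\left(L,j \right)} = 9$ ($h{\left(L,j \right)} = \left(-3\right)^{2} = 9$)
$a{\left(I,Z \right)} = - 3 I^{2}$ ($a{\left(I,Z \right)} = I^{2} \left(-3\right) = - 3 I^{2}$)
$- a{\left(h{\left(5,0 \right)},15 \right)} \left(-52\right) = - - 3 \cdot 9^{2} \left(-52\right) = - \left(-3\right) 81 \left(-52\right) = - \left(-243\right) \left(-52\right) = \left(-1\right) 12636 = -12636$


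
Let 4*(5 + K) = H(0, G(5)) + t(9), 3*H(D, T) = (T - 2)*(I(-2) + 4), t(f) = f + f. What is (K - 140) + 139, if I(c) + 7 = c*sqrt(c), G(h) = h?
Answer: -9/4 - I*sqrt(2)/2 ≈ -2.25 - 0.70711*I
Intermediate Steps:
t(f) = 2*f
I(c) = -7 + c**(3/2) (I(c) = -7 + c*sqrt(c) = -7 + c**(3/2))
H(D, T) = (-3 - 2*I*sqrt(2))*(-2 + T)/3 (H(D, T) = ((T - 2)*((-7 + (-2)**(3/2)) + 4))/3 = ((-2 + T)*((-7 - 2*I*sqrt(2)) + 4))/3 = ((-2 + T)*(-3 - 2*I*sqrt(2)))/3 = ((-3 - 2*I*sqrt(2))*(-2 + T))/3 = (-3 - 2*I*sqrt(2))*(-2 + T)/3)
K = -5/4 - I*sqrt(2)/2 (K = -5 + ((2 - 1*5 + 4*I*sqrt(2)/3 - 2/3*I*5*sqrt(2)) + 2*9)/4 = -5 + ((2 - 5 + 4*I*sqrt(2)/3 - 10*I*sqrt(2)/3) + 18)/4 = -5 + ((-3 - 2*I*sqrt(2)) + 18)/4 = -5 + (15 - 2*I*sqrt(2))/4 = -5 + (15/4 - I*sqrt(2)/2) = -5/4 - I*sqrt(2)/2 ≈ -1.25 - 0.70711*I)
(K - 140) + 139 = ((-5/4 - I*sqrt(2)/2) - 140) + 139 = (-565/4 - I*sqrt(2)/2) + 139 = -9/4 - I*sqrt(2)/2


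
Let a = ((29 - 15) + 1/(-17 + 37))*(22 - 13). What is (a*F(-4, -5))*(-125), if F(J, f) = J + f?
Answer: 569025/4 ≈ 1.4226e+5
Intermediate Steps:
a = 2529/20 (a = (14 + 1/20)*9 = (281/20)*9 = 2529/20 ≈ 126.45)
(a*F(-4, -5))*(-125) = (2529*(-4 - 5)/20)*(-125) = ((2529/20)*(-9))*(-125) = -22761/20*(-125) = 569025/4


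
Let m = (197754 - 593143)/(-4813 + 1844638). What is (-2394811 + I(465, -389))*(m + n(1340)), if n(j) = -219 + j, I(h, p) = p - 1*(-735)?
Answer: -329166853887116/122655 ≈ -2.6837e+9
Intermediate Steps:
I(h, p) = 735 + p (I(h, p) = p + 735 = 735 + p)
m = -395389/1839825 ≈ -0.21491
(-2394811 + I(465, -389))*(m + n(1340)) = (-2394811 + (735 - 389))*(-395389/1839825 + (-219 + 1340)) = (-2394811 + 346)*(-395389/1839825 + 1121) = -2394465*2062048436/1839825 = -329166853887116/122655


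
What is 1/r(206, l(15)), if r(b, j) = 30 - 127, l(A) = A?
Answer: -1/97 ≈ -0.010309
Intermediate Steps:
r(b, j) = -97
1/r(206, l(15)) = 1/(-97) = -1/97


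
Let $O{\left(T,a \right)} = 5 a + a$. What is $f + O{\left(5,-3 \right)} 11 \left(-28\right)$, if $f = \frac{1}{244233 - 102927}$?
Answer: $\frac{783400465}{141306} \approx 5544.0$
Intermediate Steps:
$O{\left(T,a \right)} = 6 a$
$f = \frac{1}{141306} \approx 7.0768 \cdot 10^{-6}$
$f + O{\left(5,-3 \right)} 11 \left(-28\right) = \frac{1}{141306} + 6 \left(-3\right) 11 \left(-28\right) = \frac{1}{141306} + \left(-18\right) 11 \left(-28\right) = \frac{1}{141306} - -5544 = \frac{1}{141306} + 5544 = \frac{783400465}{141306}$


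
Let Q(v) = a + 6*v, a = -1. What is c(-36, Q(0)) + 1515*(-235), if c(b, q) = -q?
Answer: -356024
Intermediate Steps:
Q(v) = -1 + 6*v
c(-36, Q(0)) + 1515*(-235) = -(-1 + 6*0) + 1515*(-235) = -(-1 + 0) - 356025 = -1*(-1) - 356025 = 1 - 356025 = -356024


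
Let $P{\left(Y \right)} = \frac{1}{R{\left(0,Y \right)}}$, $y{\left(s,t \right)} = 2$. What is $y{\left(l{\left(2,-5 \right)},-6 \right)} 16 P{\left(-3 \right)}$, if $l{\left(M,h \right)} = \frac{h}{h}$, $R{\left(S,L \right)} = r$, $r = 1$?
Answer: $32$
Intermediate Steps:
$R{\left(S,L \right)} = 1$
$l{\left(M,h \right)} = 1$
$P{\left(Y \right)} = 1$ ($P{\left(Y \right)} = 1^{-1} = 1$)
$y{\left(l{\left(2,-5 \right)},-6 \right)} 16 P{\left(-3 \right)} = 2 \cdot 16 \cdot 1 = 32 \cdot 1 = 32$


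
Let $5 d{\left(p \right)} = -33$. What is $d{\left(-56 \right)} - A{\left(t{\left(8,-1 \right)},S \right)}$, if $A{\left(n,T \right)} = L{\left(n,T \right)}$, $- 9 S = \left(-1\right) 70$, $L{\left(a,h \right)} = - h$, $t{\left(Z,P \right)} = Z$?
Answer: $\frac{53}{45} \approx 1.1778$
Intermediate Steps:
$S = \frac{70}{9}$ ($S = - \frac{\left(-1\right) 70}{9} = \left(- \frac{1}{9}\right) \left(-70\right) = \frac{70}{9} \approx 7.7778$)
$d{\left(p \right)} = - \frac{33}{5}$ ($d{\left(p \right)} = \frac{1}{5} \left(-33\right) = - \frac{33}{5}$)
$A{\left(n,T \right)} = - T$
$d{\left(-56 \right)} - A{\left(t{\left(8,-1 \right)},S \right)} = - \frac{33}{5} - \left(-1\right) \frac{70}{9} = - \frac{33}{5} - - \frac{70}{9} = - \frac{33}{5} + \frac{70}{9} = \frac{53}{45}$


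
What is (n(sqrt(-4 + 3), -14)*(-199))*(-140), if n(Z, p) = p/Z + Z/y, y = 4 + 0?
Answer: 397005*I ≈ 3.9701e+5*I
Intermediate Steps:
y = 4
n(Z, p) = Z/4 + p/Z (n(Z, p) = p/Z + Z/4 = Z/4 + p/Z)
(n(sqrt(-4 + 3), -14)*(-199))*(-140) = ((sqrt(-4 + 3)/4 - 14/sqrt(-4 + 3))*(-199))*(-140) = ((sqrt(-1)/4 - 14*(-I))*(-199))*(-140) = ((I/4 - 14*(-I))*(-199))*(-140) = ((I/4 - (-14)*I)*(-199))*(-140) = ((I/4 + 14*I)*(-199))*(-140) = ((57*I/4)*(-199))*(-140) = -11343*I/4*(-140) = 397005*I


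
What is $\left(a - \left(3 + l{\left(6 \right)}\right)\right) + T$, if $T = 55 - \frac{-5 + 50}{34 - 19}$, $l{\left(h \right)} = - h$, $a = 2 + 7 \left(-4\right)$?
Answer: $29$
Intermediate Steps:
$a = -26$ ($a = 2 - 28 = -26$)
$T = 52$ ($T = 55 - \frac{45}{15} = 55 - 45 \cdot \frac{1}{15} = 55 - 3 = 52$)
$\left(a - \left(3 + l{\left(6 \right)}\right)\right) + T = \left(-26 - \left(3 - 6\right)\right) + 52 = \left(-26 - -3\right) + 52 = \left(-26 + \left(-3 + 6\right)\right) + 52 = \left(-26 + 3\right) + 52 = -23 + 52 = 29$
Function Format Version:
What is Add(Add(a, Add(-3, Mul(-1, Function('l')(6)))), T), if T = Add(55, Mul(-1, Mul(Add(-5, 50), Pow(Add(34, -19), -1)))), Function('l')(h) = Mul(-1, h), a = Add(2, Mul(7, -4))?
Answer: 29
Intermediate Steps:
a = -26 (a = Add(2, -28) = -26)
T = 52 (T = Add(55, Mul(-1, Mul(45, Pow(15, -1)))) = Add(55, Mul(-1, Mul(45, Rational(1, 15)))) = Add(55, Mul(-1, 3)) = Add(55, -3) = 52)
Add(Add(a, Add(-3, Mul(-1, Function('l')(6)))), T) = Add(Add(-26, Add(-3, Mul(-1, Mul(-1, 6)))), 52) = Add(Add(-26, Add(-3, Mul(-1, -6))), 52) = Add(Add(-26, Add(-3, 6)), 52) = Add(Add(-26, 3), 52) = Add(-23, 52) = 29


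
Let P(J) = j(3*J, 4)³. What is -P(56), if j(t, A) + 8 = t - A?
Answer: -3796416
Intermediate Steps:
j(t, A) = -8 + t - A (j(t, A) = -8 + (t - A) = -8 + t - A)
P(J) = (-12 + 3*J)³ (P(J) = (-8 + 3*J - 1*4)³ = (-8 + 3*J - 4)³ = (-12 + 3*J)³)
-P(56) = -27*(-4 + 56)³ = -27*52³ = -27*140608 = -1*3796416 = -3796416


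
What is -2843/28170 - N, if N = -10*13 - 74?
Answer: 5743837/28170 ≈ 203.90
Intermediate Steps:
N = -204 (N = -130 - 74 = -204)
-2843/28170 - N = -2843/28170 - 1*(-204) = -2843*1/28170 + 204 = -2843/28170 + 204 = 5743837/28170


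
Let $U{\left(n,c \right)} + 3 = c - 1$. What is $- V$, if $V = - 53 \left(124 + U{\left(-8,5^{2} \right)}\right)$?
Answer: $7685$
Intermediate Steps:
$U{\left(n,c \right)} = -4 + c$ ($U{\left(n,c \right)} = -3 + \left(c - 1\right) = -3 + \left(-1 + c\right) = -4 + c$)
$V = -7685$ ($V = - 53 \left(124 - \left(4 - 5^{2}\right)\right) = - 53 \left(124 + \left(-4 + 25\right)\right) = - 53 \left(124 + 21\right) = \left(-53\right) 145 = -7685$)
$- V = \left(-1\right) \left(-7685\right) = 7685$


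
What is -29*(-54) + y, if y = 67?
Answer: 1633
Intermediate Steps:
-29*(-54) + y = -29*(-54) + 67 = 1566 + 67 = 1633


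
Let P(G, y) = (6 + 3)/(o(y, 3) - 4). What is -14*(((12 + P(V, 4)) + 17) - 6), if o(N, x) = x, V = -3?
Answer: -196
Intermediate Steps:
P(G, y) = -9 (P(G, y) = (6 + 3)/(3 - 4) = 9/(-1) = 9*(-1) = -9)
-14*(((12 + P(V, 4)) + 17) - 6) = -14*(((12 - 9) + 17) - 6) = -14*((3 + 17) - 6) = -14*(20 - 6) = -14*14 = -196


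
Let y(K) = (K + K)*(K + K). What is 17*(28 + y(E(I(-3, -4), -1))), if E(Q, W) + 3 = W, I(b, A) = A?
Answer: 1564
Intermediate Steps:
E(Q, W) = -3 + W
y(K) = 4*K² (y(K) = (2*K)*(2*K) = 4*K²)
17*(28 + y(E(I(-3, -4), -1))) = 17*(28 + 4*(-3 - 1)²) = 17*(28 + 4*(-4)²) = 17*(28 + 4*16) = 17*(28 + 64) = 17*92 = 1564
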